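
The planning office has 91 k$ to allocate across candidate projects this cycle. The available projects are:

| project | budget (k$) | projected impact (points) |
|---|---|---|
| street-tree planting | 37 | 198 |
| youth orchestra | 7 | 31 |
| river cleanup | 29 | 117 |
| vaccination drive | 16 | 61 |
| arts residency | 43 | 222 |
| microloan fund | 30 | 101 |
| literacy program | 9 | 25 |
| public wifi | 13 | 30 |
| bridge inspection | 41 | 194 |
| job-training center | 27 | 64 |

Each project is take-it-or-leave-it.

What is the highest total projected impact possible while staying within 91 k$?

451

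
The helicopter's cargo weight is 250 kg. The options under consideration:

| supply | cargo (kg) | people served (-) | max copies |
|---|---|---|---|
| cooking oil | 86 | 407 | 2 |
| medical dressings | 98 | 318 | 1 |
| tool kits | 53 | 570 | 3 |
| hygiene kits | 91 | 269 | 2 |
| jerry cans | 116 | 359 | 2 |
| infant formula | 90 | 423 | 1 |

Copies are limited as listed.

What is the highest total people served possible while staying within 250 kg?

Density check — tool kits 10.75, cooking oil 4.73, infant formula 4.70, medical dressings 3.24 are the best per kg.
A density-first pass picks cooking oil + 3×tool kits — 2117 at 245 kg.
Replace cooking oil with infant formula: the trade gains 16 net, giving 2133 at 249 kg.
No other feasible combination exceeds 2133.

2133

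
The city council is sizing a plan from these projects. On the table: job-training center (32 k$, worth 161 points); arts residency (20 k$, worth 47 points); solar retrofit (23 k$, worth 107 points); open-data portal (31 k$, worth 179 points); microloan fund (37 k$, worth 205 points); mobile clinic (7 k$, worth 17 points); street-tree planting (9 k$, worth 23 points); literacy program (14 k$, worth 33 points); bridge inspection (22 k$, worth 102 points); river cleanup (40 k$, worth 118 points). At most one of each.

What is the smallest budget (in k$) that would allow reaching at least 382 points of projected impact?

Need the lightest bundle worth ≥ 382.
open-data portal + microloan fund: 384 projected impact at 68 k$.
No combination under 68 k$ hits 382.

68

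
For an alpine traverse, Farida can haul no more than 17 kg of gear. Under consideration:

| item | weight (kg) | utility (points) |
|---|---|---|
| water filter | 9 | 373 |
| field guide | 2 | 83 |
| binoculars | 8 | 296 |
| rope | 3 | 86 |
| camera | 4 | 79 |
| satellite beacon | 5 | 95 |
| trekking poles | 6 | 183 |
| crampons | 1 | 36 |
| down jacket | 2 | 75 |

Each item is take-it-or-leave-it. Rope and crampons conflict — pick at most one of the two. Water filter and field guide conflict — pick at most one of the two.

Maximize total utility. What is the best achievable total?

669

Best packing: water filter + binoculars — 17 kg, 669 total.
Runner-up water filter + trekking poles + down jacket tops out at 631.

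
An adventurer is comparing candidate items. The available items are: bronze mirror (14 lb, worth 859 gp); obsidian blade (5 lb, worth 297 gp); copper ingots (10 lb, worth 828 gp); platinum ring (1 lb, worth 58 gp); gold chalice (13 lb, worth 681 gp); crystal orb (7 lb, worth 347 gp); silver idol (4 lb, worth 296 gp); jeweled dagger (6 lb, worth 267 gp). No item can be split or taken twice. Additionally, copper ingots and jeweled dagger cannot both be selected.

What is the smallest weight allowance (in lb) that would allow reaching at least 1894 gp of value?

Need the lightest bundle worth ≥ 1894.
bronze mirror + copper ingots + silver idol reaches 1983 using 28 lb.
Below 28 lb the best achievable stays under 1894.

28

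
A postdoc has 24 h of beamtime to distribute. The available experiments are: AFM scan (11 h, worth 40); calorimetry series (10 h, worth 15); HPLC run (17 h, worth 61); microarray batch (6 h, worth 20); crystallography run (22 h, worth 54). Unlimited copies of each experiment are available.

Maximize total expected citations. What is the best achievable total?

81

Greedy by ratio would take 2×AFM scan: 22 h used, total 80.
Dropping 2×AFM scan frees 22 h; slotting in HPLC run + microarray batch (23 h) lifts the total to 81 at 23 h.
No other feasible combination exceeds 81.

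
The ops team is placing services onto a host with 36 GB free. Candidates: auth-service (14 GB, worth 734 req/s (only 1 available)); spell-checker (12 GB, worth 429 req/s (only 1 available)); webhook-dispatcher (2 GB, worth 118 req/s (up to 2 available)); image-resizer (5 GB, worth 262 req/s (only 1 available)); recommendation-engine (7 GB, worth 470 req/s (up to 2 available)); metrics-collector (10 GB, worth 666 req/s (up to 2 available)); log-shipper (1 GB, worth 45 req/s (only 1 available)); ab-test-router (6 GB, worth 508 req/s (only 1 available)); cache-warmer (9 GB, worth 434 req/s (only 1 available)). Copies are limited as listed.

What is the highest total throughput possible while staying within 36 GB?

Ranking by ratio (throughput/GB): ab-test-router 84.67, recommendation-engine 67.14, metrics-collector 66.60.
A density-first pass picks 2×webhook-dispatcher + 2×recommendation-engine + metrics-collector + log-shipper + ab-test-router — 2395 at 35 GB.
Dropping webhook-dispatcher and recommendation-engine frees 9 GB; slotting in metrics-collector (10 GB) lifts the total to 2473 at 36 GB.
Nothing else within 36 GB beats 2473.

2473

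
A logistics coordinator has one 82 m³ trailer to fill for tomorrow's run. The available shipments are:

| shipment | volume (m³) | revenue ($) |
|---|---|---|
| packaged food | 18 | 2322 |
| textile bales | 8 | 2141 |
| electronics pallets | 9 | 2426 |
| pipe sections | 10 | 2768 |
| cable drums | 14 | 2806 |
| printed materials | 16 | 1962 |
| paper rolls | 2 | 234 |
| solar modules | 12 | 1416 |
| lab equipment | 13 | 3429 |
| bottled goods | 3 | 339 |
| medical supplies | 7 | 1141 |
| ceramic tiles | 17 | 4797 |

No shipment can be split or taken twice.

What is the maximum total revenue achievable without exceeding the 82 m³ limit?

Ranking by ratio (revenue/m³): ceramic tiles 282.18, pipe sections 276.80, electronics pallets 269.56.
A density-first pass picks textile bales + electronics pallets + pipe sections + cable drums + paper rolls + lab equipment + medical supplies + ceramic tiles — 19742 at 80 m³.
The 2 m³ tied up in paper rolls is better spent on bottled goods — total rises to 19847 (81 m³).
Next best is textile bales + electronics pallets + pipe sections + cable drums + paper rolls + lab equipment + medical supplies + ceramic tiles at 19742 (80 m³) — short by 105.

19847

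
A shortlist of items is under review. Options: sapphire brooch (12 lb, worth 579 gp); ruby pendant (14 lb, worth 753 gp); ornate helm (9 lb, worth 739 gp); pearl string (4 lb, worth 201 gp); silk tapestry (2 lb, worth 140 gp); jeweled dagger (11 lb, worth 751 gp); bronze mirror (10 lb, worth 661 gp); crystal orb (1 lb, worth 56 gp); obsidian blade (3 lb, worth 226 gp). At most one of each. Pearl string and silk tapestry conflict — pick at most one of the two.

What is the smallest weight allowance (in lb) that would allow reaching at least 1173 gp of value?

Minimise lb subject to total value ≥ 1173.
ornate helm + pearl string + crystal orb + obsidian blade: 1222 value at 17 lb.
Any bundle with less than 17 lb falls short of 1173.

17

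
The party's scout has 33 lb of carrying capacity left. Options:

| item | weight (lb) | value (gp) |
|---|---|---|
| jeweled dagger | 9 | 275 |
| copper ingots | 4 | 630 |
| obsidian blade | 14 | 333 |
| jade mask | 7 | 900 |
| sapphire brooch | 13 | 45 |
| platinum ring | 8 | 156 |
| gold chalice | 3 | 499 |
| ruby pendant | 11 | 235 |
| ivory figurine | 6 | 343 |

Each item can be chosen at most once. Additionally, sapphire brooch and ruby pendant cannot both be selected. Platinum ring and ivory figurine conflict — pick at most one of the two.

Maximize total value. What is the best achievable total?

The ratio ordering already packs tightly: jeweled dagger + copper ingots + jade mask + gold chalice + ivory figurine, 29 lb, 2647.

2647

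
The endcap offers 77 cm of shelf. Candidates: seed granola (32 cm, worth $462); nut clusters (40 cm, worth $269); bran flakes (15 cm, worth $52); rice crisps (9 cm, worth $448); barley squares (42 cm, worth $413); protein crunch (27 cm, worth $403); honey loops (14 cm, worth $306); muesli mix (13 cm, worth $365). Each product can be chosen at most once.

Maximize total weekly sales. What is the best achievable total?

1581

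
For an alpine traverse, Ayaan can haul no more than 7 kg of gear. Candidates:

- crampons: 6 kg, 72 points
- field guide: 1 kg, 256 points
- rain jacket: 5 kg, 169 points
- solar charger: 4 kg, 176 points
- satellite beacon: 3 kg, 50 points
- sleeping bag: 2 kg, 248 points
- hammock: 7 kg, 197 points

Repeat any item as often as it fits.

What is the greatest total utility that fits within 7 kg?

1792

Density check — field guide 256.00, sleeping bag 124.00, solar charger 44.00 are the best per kg.
Taking 7×field guide: 7 kg used, 1792 in utility.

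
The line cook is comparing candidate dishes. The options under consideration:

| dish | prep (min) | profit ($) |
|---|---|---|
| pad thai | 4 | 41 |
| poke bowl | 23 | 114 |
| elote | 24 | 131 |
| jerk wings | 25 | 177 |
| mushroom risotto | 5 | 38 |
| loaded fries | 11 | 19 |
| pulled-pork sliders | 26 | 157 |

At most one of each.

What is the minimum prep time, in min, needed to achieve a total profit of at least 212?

29

Need the lightest bundle worth ≥ 212.
pad thai + jerk wings reaches 218 using 29 min.
Below 29 min the best achievable stays under 212.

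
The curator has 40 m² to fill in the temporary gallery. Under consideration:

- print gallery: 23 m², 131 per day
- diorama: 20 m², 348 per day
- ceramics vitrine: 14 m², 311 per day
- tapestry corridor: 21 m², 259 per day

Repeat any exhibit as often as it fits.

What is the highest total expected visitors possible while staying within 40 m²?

By expected visitors per m²: ceramics vitrine 22.21, diorama 17.40, tapestry corridor 12.33 lead.
A density-first pass picks 2×ceramics vitrine — 622 at 28 m².
Dropping 2×ceramics vitrine frees 28 m²; slotting in 2×diorama (40 m²) lifts the total to 696 at 40 m².
Every other selection either busts 40 m² or fails to beat 696.

696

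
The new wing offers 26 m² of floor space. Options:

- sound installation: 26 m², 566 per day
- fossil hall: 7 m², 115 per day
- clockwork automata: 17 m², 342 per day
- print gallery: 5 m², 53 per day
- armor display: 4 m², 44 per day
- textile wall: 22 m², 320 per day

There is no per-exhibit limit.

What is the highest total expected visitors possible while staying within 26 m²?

566

By expected visitors per m²: sound installation 21.77, clockwork automata 20.12, fossil hall 16.43, textile wall 14.55 lead.
The ratio ordering already packs tightly: sound installation, 26 m², 566.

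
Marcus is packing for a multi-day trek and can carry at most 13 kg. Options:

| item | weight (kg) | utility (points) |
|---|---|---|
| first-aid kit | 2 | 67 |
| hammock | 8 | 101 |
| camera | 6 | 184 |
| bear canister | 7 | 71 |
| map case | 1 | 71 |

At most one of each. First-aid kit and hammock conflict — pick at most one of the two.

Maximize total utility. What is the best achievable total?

Density check — map case 71.00, first-aid kit 33.50, camera 30.67, hammock 12.62 are the best per kg.
First-aid kit + camera + map case uses 9 of the 13 kg and totals 322.
No other feasible combination exceeds 322.

322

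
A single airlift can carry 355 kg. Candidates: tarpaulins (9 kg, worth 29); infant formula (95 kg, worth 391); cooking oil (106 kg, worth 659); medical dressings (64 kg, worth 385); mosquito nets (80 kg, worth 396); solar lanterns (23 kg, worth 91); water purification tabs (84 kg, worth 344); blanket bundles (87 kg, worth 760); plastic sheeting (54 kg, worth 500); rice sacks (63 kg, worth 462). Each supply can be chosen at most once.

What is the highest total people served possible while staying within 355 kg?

2503

Density check — plastic sheeting 9.26, blanket bundles 8.74, rice sacks 7.33, cooking oil 6.22 are the best per kg.
Filling by ratio: tarpaulins + cooking oil + solar lanterns + blanket bundles + plastic sheeting + rice sacks for 2501, with 13 kg left unused.
A better packing is medical dressings + mosquito nets + blanket bundles + plastic sheeting + rice sacks: 348 kg, total 2503.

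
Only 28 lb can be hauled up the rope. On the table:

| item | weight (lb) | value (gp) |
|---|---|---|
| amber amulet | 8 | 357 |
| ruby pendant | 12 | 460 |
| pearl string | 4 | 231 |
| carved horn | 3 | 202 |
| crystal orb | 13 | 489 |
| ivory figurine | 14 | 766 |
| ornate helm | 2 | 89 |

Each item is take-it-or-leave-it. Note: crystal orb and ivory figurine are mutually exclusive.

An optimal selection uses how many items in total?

The maximum value within 28 lb is 1443.
amber amulet + pearl string + ivory figurine + ornate helm hits 1443 at 28 lb.
Any selection reaching 1443 contains exactly 4 items.

4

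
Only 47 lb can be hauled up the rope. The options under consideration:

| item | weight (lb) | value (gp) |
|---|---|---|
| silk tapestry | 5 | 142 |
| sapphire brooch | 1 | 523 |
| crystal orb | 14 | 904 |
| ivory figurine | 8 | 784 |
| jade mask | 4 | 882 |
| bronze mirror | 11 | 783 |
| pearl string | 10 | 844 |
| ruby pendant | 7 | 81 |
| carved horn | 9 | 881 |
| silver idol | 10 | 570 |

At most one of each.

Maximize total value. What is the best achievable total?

A density-first pass picks sapphire brooch + ivory figurine + jade mask + bronze mirror + pearl string + carved horn — 4697 at 43 lb.
The 11 lb tied up in bronze mirror is better spent on crystal orb — total rises to 4818 (46 lb).
Next best is sapphire brooch + crystal orb + ivory figurine + jade mask + bronze mirror + carved horn at 4757 (47 lb) — short by 61.

4818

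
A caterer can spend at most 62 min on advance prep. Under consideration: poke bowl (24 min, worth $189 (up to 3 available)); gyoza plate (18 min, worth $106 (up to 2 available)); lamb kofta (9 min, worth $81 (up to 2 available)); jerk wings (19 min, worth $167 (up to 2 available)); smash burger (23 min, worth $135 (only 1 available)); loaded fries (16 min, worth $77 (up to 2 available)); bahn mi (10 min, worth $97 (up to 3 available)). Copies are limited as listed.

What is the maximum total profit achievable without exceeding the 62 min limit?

The ratio heuristic lands on 2×lamb kofta + 3×bahn mi (453) but leaves 14 min idle.
Dropping bahn mi frees 10 min; slotting in poke bowl (24 min) lifts the total to 545 at 62 min.
No other feasible combination exceeds 545.

545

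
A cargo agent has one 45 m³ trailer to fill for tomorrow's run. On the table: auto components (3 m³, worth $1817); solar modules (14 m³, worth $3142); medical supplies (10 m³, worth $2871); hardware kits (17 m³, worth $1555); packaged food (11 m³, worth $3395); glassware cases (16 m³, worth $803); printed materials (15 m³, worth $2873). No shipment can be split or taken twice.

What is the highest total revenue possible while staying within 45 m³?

11227

Density check — auto components 605.67, packaged food 308.64, medical supplies 287.10, solar modules 224.43 are the best per m³.
Taking the top-ratio shipments first gives auto components + solar modules + medical supplies + packaged food for 11225 (38 m³).
Dropping medical supplies frees 10 m³; slotting in printed materials (15 m³) lifts the total to 11227 at 43 m³.
An exhaustive check of the 128 subsets confirms 11227.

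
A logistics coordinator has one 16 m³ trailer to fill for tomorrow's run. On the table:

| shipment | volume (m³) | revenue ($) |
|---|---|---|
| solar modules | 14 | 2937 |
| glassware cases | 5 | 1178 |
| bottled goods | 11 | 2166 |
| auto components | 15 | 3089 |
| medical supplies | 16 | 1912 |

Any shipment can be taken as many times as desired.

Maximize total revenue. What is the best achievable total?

3534

Taking 3×glassware cases: 15 m³ used, 3534 in revenue.
That's the maximum — no swap from here does better than 3534.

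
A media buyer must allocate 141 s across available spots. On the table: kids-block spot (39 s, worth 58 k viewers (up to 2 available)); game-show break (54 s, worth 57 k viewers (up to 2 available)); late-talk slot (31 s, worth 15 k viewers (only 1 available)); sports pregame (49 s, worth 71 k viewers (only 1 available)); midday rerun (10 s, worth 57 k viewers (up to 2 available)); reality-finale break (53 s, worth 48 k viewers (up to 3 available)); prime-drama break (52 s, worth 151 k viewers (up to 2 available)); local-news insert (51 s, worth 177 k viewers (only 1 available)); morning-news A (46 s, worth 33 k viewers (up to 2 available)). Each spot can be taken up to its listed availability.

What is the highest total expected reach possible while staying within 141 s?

442

2×midday rerun + prime-drama break + local-news insert uses 123 of the 141 s and totals 442.
No other feasible combination exceeds 442.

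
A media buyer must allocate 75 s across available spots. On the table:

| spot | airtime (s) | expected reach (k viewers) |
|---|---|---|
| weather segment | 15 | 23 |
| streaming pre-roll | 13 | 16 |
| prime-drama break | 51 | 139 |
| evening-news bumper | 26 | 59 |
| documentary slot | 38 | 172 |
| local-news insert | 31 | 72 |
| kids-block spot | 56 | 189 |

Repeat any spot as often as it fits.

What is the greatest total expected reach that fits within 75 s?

The ratio ordering already packs tightly: documentary slot + local-news insert, 69 s, 244.
Every other selection either busts 75 s or fails to beat 244.

244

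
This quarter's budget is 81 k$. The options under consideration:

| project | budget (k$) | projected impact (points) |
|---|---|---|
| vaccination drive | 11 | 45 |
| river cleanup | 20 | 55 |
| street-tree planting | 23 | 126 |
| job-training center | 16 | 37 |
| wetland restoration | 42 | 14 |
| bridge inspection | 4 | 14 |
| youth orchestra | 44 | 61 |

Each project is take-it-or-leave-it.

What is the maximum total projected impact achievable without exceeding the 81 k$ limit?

Vaccination drive + river cleanup + street-tree planting + job-training center + bridge inspection uses 74 of the 81 k$ and totals 277.
Next best is vaccination drive + river cleanup + street-tree planting + job-training center at 263 (70 k$) — short by 14.

277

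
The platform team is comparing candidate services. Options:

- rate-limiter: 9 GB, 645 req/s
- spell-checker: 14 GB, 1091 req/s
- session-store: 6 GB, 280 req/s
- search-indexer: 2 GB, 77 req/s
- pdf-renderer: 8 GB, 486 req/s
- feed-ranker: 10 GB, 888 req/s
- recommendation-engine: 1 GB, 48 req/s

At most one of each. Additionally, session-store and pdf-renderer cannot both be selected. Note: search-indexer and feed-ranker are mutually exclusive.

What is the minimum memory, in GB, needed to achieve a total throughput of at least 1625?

23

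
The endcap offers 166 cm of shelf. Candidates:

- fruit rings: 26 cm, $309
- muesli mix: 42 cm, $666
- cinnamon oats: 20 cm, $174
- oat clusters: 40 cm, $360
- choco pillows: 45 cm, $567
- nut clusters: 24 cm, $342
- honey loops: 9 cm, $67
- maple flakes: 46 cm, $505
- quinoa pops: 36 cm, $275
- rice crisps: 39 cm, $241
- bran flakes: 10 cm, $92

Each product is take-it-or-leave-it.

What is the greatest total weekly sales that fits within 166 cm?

Greedy by ratio would take fruit rings + muesli mix + choco pillows + nut clusters + honey loops + bran flakes: 156 cm used, total 2043.
Dropping fruit rings and bran flakes frees 36 cm; slotting in maple flakes (46 cm) lifts the total to 2147 at 166 cm.

2147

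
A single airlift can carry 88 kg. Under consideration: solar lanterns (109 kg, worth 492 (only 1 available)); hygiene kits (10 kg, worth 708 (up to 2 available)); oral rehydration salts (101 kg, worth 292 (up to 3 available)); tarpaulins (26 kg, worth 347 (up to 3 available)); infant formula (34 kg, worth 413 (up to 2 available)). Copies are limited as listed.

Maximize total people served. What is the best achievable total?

The ratio heuristic lands on 2×hygiene kits + 2×tarpaulins (2110) but leaves 16 kg idle.
Dropping 2×tarpaulins frees 52 kg; slotting in 2×infant formula (68 kg) lifts the total to 2242 at 88 kg.
Nothing else within 88 kg beats 2242.

2242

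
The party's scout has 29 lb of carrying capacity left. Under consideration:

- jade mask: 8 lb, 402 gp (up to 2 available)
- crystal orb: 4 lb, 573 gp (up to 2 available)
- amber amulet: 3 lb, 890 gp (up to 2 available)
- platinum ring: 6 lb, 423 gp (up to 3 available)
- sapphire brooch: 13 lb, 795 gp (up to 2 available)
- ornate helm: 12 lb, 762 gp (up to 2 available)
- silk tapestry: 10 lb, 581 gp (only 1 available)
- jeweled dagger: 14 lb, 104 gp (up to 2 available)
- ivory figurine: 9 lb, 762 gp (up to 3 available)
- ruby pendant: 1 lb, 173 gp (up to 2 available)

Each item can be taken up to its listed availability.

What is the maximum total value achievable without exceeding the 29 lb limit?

Density check — amber amulet 296.67, ruby pendant 173.00, crystal orb 143.25 are the best per lb.
Taking the top-ratio items first gives 2×crystal orb + 2×amber amulet + ivory figurine + 2×ruby pendant for 4034 (25 lb).
Dropping ivory figurine frees 9 lb; slotting in 2×platinum ring (12 lb) lifts the total to 4118 at 28 lb.
Every other selection either busts 29 lb or exceeds an availability limit or fails to beat 4118.

4118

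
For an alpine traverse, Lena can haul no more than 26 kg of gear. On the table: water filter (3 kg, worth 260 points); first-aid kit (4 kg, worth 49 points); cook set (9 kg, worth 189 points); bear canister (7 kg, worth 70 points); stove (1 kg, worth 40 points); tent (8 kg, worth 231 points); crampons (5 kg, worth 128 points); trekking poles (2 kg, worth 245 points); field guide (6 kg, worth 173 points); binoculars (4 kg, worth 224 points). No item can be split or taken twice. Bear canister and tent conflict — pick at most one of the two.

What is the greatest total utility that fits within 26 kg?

1173

By utility per kg: trekking poles 122.50, water filter 86.67, binoculars 56.00, stove 40.00 lead.
The ratio ordering already packs tightly: water filter + stove + tent + trekking poles + field guide + binoculars, 24 kg, 1173.
Every other selection either busts 26 kg or breaks a pairing rule or fails to beat 1173.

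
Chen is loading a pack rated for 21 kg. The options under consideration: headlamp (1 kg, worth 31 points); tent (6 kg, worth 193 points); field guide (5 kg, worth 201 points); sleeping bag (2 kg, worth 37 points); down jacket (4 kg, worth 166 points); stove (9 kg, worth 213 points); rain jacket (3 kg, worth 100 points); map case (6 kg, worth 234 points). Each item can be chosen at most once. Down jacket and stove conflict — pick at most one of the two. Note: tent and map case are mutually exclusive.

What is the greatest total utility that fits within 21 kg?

769

Taking headlamp + field guide + sleeping bag + down jacket + rain jacket + map case: 21 kg used, 769 in utility.
That's the maximum — no feasible swap from here does better than 769.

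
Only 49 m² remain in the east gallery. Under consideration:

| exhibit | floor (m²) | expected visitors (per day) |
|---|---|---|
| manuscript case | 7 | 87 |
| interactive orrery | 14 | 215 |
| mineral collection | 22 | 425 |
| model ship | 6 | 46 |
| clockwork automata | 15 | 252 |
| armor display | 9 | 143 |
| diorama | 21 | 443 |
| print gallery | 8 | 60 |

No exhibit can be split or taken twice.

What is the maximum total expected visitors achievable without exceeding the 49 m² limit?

Density check — diorama 21.10, mineral collection 19.32, clockwork automata 16.80, armor display 15.89 are the best per m².
Mineral collection + model ship + diorama uses 49 of the 49 m² and totals 914.
The closest alternative, mineral collection + diorama, reaches only 868.

914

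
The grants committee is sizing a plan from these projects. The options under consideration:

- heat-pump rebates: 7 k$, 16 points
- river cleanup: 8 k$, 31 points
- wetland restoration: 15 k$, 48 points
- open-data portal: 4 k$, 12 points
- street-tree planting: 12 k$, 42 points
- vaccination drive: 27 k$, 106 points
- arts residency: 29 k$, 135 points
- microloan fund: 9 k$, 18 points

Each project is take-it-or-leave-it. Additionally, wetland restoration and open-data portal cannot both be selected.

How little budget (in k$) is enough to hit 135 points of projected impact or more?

29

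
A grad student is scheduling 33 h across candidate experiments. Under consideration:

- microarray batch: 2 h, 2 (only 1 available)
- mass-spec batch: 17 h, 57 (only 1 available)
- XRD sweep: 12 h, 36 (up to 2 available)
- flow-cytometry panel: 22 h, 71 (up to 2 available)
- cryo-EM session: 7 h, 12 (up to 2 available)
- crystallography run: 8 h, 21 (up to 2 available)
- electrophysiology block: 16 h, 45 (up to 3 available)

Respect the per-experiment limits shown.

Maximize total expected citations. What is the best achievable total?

102

Density check — mass-spec batch 3.35, flow-cytometry panel 3.23, XRD sweep 3.00 are the best per h.
Filling by ratio: microarray batch + mass-spec batch + XRD sweep for 95, with 2 h left unused.
The 14 h tied up in microarray batch and XRD sweep is better spent on electrophysiology block — total rises to 102 (33 h).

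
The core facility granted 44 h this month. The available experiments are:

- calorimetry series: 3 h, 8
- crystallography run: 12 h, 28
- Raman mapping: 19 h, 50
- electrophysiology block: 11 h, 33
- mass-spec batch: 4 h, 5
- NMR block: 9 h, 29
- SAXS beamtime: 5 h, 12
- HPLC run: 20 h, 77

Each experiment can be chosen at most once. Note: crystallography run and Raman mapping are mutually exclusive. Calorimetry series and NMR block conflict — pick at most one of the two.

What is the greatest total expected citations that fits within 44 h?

144

Taking electrophysiology block + mass-spec batch + NMR block + HPLC run: 44 h used, 144 in expected citations.
Every other selection either busts 44 h or breaks a pairing rule or fails to beat 144.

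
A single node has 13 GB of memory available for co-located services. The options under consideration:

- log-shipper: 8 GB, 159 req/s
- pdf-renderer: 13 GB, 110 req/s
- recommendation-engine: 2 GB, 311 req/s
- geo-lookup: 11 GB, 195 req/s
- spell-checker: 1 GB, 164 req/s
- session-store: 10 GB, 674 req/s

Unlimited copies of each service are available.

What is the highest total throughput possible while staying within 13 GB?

Density check — spell-checker 164.00, recommendation-engine 155.50, session-store 67.40 are the best per GB.
Taking 13×spell-checker: 13 GB used, 2132 in throughput.

2132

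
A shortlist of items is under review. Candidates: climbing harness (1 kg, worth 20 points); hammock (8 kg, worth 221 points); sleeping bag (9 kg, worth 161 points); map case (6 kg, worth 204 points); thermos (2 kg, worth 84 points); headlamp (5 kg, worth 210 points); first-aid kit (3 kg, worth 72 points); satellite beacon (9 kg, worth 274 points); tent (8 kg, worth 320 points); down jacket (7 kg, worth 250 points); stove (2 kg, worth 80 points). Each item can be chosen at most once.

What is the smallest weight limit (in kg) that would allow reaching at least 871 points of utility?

23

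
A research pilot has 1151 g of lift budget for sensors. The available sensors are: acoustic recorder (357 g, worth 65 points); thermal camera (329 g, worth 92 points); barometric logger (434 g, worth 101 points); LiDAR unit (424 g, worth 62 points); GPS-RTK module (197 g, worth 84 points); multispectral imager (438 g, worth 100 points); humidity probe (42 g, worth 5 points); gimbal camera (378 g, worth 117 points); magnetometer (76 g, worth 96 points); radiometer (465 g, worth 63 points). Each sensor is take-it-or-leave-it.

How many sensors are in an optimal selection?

5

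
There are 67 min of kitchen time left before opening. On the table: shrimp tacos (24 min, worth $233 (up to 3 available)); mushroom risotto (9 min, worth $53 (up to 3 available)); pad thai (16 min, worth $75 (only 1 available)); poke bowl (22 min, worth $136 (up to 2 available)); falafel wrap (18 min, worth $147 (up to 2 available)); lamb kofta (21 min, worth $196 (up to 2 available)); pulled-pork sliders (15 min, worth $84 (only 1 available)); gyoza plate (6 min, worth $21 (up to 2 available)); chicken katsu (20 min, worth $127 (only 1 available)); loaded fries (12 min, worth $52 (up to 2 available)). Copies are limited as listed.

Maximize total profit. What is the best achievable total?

625

By profit per min: shrimp tacos 9.71, lamb kofta 9.33, falafel wrap 8.17 lead.
The ratio heuristic lands on 2×shrimp tacos + falafel wrap (613) but leaves 1 min idle.
Dropping shrimp tacos and falafel wrap frees 42 min; slotting in 2×lamb kofta (42 min) lifts the total to 625 at 66 min.
No other feasible combination exceeds 625.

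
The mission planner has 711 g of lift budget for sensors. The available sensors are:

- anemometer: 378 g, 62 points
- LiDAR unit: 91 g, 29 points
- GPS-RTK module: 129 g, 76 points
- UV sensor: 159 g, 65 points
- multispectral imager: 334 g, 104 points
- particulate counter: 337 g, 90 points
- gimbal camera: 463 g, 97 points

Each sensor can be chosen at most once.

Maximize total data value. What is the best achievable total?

245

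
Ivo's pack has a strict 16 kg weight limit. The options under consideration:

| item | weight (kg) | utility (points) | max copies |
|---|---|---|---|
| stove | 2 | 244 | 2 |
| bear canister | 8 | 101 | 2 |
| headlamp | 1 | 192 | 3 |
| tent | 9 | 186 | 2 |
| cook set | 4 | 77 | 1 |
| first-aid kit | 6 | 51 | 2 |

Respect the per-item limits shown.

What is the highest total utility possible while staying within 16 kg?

1250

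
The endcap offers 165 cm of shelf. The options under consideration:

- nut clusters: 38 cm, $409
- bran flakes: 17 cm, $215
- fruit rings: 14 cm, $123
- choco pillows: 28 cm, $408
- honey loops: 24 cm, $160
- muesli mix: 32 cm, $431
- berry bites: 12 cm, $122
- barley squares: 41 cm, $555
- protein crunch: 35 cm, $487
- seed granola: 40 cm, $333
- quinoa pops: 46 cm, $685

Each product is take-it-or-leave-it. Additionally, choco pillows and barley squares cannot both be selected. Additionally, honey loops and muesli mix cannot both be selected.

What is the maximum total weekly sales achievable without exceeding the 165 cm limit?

Ranking by ratio (weekly sales/cm): quinoa pops 14.89, choco pillows 14.57, protein crunch 13.91.
Taking bran flakes + choco pillows + muesli mix + protein crunch + quinoa pops: 158 cm used, 2226 in weekly sales.
An exhaustive check of the 2048 subsets confirms 2226.

2226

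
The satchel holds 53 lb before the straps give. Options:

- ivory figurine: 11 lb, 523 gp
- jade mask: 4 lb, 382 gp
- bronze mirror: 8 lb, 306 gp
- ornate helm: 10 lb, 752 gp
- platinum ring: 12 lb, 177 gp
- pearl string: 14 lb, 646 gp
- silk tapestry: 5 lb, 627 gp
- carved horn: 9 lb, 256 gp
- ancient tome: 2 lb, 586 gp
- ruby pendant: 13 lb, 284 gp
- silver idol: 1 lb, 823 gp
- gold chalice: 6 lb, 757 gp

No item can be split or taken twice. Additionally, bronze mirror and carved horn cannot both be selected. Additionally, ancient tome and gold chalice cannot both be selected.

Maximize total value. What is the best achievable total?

4510

Ranking by ratio (value/lb): silver idol 823.00, ancient tome 293.00, gold chalice 126.17.
Taking ivory figurine + jade mask + ornate helm + pearl string + silk tapestry + silver idol + gold chalice: 51 lb used, 4510 in value.
Next best is ivory figurine + jade mask + ornate helm + pearl string + silk tapestry + ancient tome + silver idol at 4339 (47 lb) — short by 171.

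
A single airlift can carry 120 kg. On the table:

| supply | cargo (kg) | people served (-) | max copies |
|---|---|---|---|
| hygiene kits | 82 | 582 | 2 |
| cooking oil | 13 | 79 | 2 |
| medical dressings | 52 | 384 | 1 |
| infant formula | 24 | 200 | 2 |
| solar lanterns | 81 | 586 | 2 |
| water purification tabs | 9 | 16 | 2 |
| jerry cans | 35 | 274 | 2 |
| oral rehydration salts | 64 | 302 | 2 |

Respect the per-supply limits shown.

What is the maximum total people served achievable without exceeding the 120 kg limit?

948

By people served per kg: infant formula 8.33, jerry cans 7.83, medical dressings 7.38, solar lanterns 7.23 lead.
Best packing: 2×infant formula + 2×jerry cans — 118 kg, 948 total.
No other feasible combination exceeds 948.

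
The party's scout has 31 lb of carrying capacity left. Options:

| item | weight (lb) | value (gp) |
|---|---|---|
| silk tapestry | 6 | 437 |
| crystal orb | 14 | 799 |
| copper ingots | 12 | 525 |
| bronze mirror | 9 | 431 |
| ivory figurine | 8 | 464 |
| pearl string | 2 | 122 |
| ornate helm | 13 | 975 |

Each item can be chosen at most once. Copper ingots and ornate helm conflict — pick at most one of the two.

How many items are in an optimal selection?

The maximum value within 31 lb is 1998.
One optimal bundle: silk tapestry + ivory figurine + pearl string + ornate helm (29 lb).
All optima have 4 items.

4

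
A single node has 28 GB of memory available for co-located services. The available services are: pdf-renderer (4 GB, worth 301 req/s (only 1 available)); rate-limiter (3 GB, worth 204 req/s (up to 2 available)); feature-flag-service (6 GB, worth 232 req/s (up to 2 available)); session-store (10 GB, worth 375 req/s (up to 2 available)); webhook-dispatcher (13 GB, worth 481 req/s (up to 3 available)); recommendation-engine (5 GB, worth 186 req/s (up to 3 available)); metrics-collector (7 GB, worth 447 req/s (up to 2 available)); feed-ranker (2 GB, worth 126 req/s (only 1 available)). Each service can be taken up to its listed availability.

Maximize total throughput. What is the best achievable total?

1729

Taking pdf-renderer + 2×rate-limiter + 2×metrics-collector + feed-ranker: 26 GB used, 1729 in throughput.
No other feasible combination exceeds 1729.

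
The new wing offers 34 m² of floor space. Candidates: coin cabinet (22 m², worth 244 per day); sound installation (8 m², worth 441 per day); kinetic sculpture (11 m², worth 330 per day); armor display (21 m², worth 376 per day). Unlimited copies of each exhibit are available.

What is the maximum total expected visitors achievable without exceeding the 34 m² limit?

1764

Best packing: 4×sound installation — 32 m², 1764 total.
That's the maximum — no swap from here does better than 1764.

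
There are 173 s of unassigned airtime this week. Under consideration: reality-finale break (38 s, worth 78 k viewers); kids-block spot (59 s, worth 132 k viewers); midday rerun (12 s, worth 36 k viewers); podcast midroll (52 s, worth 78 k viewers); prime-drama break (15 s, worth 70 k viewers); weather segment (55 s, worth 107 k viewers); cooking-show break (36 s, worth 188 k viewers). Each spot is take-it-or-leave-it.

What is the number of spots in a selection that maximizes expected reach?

5

Optimal total is 504.
One optimal bundle: reality-finale break + kids-block spot + midday rerun + prime-drama break + cooking-show break (160 s).
Any selection reaching 504 contains exactly 5 spots.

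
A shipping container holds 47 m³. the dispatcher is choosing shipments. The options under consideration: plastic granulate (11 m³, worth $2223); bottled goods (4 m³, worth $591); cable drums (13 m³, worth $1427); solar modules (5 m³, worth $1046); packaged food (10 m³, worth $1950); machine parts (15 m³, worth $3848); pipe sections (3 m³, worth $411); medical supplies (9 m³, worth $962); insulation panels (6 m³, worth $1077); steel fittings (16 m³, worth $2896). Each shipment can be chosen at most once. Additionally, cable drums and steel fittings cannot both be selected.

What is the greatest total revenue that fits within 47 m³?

10144

The ratio ordering already packs tightly: plastic granulate + solar modules + packaged food + machine parts + insulation panels, 47 m³, 10144.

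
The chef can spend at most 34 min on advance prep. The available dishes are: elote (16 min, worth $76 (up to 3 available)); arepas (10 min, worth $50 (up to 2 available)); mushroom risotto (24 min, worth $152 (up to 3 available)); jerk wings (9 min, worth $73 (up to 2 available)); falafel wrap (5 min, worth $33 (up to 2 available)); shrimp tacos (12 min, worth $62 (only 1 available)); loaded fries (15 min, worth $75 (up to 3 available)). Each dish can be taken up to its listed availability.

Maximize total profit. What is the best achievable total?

229

Greedy by ratio would take 2×jerk wings + 2×falafel wrap: 28 min used, total 212.
Replace falafel wrap with arepas: the trade gains 17 net, giving 229 at 33 min.
Every other selection either busts 34 min or exceeds an availability limit or fails to beat 229.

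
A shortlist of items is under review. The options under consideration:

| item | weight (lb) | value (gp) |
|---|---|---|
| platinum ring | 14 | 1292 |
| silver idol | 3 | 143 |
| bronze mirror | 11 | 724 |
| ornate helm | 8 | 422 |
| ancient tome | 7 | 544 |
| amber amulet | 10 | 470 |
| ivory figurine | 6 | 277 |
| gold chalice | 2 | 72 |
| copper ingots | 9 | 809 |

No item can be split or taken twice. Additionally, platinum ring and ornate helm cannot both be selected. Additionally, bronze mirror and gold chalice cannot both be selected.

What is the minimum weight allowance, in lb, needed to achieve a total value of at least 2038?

23

Look for the lowest-weight combination reaching 2038.
platinum ring + copper ingots: 2101 value at 23 lb.
No combination under 23 lb hits 2038.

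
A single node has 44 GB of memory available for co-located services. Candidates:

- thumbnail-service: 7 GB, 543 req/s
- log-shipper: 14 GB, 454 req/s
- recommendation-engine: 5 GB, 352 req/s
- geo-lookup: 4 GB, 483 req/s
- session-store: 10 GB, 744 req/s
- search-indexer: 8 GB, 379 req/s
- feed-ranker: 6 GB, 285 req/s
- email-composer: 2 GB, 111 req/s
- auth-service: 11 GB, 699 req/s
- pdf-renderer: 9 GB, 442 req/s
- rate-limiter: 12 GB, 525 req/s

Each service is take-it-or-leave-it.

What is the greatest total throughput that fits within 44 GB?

3106

Density check — geo-lookup 120.75, thumbnail-service 77.57, session-store 74.40 are the best per GB.
Filling by ratio: thumbnail-service + recommendation-engine + geo-lookup + session-store + email-composer + auth-service for 2932, with 5 GB left unused.
Dropping email-composer frees 2 GB; slotting in feed-ranker (6 GB) lifts the total to 3106 at 43 GB.
Every other selection either busts 44 GB or fails to beat 3106.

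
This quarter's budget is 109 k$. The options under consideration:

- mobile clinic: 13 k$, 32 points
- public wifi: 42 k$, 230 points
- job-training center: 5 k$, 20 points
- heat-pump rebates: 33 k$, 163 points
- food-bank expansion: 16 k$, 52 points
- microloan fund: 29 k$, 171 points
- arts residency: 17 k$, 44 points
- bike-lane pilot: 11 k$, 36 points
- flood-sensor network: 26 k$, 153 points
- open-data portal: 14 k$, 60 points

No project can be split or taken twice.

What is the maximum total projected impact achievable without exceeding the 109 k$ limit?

590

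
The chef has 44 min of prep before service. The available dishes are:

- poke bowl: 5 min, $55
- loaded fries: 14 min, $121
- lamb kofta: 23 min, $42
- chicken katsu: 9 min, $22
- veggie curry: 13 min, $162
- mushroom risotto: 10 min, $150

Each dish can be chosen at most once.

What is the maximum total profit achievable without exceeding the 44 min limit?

488

Best packing: poke bowl + loaded fries + veggie curry + mushroom risotto — 42 min, 488 total.
The closest alternative, loaded fries + veggie curry + mushroom risotto, reaches only 433.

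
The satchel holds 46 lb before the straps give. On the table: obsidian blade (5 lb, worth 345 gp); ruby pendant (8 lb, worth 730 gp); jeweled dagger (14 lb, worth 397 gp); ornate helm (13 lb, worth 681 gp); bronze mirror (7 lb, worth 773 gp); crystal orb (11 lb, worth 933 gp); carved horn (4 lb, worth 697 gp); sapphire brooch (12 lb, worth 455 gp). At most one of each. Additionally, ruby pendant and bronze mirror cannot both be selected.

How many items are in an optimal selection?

Optimal total is 3429.
obsidian blade + ornate helm + bronze mirror + crystal orb + carved horn hits 3429 at 40 lb.
Every optimal selection uses 5 items.

5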